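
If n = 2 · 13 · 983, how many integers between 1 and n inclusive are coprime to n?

11784

φ(25558) = 25558 · (1 − 1/2) · (1 − 1/13) · (1 − 1/983)
       = 25558 · 11784/25558 = 11784.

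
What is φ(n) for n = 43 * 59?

φ(43) = 43 − 1 = 42.
φ(59) = 59 − 1 = 58.
Multiply: 42 · 58 = 2436.

2436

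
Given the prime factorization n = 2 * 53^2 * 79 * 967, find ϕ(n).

φ(429175874) = 429175874 · (1 − 1/2) · (1 − 1/53) · (1 − 1/79) · (1 − 1/967)
       = 429175874 · 3918096/8097658 = 207659088.

207659088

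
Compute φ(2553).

1584

2553 = 3 · 23 · 37.
φ(2553) = 2553 · (1 − 1/3) · (1 − 1/23) · (1 − 1/37)
       = 2553 · 1584/2553 = 1584.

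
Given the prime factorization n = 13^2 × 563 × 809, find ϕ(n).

φ(13^2) = 13^2 − 13^1 = 169 − 13 = 156.
φ(563) = 563 − 1 = 562.
φ(809) = 809 − 1 = 808.
φ(76973923) = 156 × 562 × 808 = 70838976.

70838976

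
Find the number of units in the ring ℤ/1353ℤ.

First factor: 1353 = 3 × 11 × 41.
φ(3) = 3 − 1 = 2.
φ(11) = 11 − 1 = 10.
φ(41) = 41 − 1 = 40.
φ(1353) = 2 × 10 × 40 = 800.

800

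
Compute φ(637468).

Prime factorization: 637468 = 2^2 * 13^2 * 23 * 41.
φ(637468) = 637468 · (1 − 1/2) · (1 − 1/13) · (1 − 1/23) · (1 − 1/41)
       = 637468 · 10560/24518 = 274560.

274560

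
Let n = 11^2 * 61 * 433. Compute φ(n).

φ(11^2) = 11^1·(11−1) = 11·10 = 110.
φ(61) = 61 − 1 = 60.
φ(433) = 433 − 1 = 432.
φ(3195973) = 110 × 60 × 432 = 2851200.

2851200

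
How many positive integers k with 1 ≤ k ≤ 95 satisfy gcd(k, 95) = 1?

Factor 95: 95 = 5 · 19.
φ(5) = 5 − 1 = 4.
φ(19) = 19 − 1 = 18.
Since φ is multiplicative, φ(95) = 4 · 18 = 72.

72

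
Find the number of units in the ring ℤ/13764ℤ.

4320

Factor 13764: 13764 = 2^2 · 3 · 31 · 37.
φ(13764) = 13764 · (1 − 1/2) · (1 − 1/3) · (1 − 1/31) · (1 − 1/37)
       = 13764 · 2160/6882 = 4320.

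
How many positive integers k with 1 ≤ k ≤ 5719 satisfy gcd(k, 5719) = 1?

4536

Prime factorization: 5719 = 7 × 19 × 43.
φ(5719) = 5719 · (1 − 1/7) · (1 − 1/19) · (1 − 1/43)
       = 5719 · 4536/5719 = 4536.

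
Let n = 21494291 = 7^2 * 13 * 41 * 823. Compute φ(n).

16571520

φ(7^2) = 7^2 − 7^1 = 49 − 7 = 42.
φ(13) = 13 − 1 = 12.
φ(41) = 41 − 1 = 40.
φ(823) = 823 − 1 = 822.
φ(21494291) = 42 × 12 × 40 × 822 = 16571520.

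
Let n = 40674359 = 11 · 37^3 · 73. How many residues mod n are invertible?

35484480

φ(40674359) = 40674359 · (1 − 1/11) · (1 − 1/37) · (1 − 1/73)
       = 40674359 · 25920/29711 = 35484480.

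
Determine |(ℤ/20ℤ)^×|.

8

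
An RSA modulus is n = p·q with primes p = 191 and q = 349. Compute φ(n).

φ(pq) = (p−1)(q−1) = 190 · 348 = 66120.

66120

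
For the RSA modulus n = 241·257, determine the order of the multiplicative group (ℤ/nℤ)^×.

φ(n) = (p − 1)(q − 1) = (241−1)(257−1) = 240·256 = 61440.

61440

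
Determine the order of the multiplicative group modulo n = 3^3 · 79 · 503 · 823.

φ(882995877) = 882995877 · (1 − 1/3) · (1 − 1/79) · (1 − 1/503) · (1 − 1/823)
       = 882995877 · 64372464/98110653 = 579352176.

579352176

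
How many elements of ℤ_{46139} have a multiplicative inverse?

Prime factorization: 46139 = 29 · 37 · 43.
φ(29) = 29 − 1 = 28.
φ(37) = 37 − 1 = 36.
φ(43) = 43 − 1 = 42.
Since φ is multiplicative, φ(46139) = 28 · 36 · 42 = 42336.

42336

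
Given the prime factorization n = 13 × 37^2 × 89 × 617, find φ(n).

866460672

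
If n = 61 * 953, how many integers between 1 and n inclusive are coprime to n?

φ(61) = 61 − 1 = 60.
φ(953) = 953 − 1 = 952.
Since φ is multiplicative, φ(58133) = 60 · 952 = 57120.

57120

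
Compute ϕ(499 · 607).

φ(302893) = 302893 · (1 − 1/499) · (1 − 1/607)
       = 302893 · 301788/302893 = 301788.

301788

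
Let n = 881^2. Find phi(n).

φ(881^2) = 881^2 − 881^1 = 776161 − 881 = 775280.

775280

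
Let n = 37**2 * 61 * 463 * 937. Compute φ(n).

φ(36228792979) = 36228792979 · (1 − 1/37) · (1 − 1/61) · (1 − 1/463) · (1 − 1/937)
       = 36228792979 · 934053120/979156567 = 34559965440.

34559965440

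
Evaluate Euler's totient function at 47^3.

101614

φ(103823) = 103823 · (1 − 1/47)
       = 103823 · 46/47 = 101614.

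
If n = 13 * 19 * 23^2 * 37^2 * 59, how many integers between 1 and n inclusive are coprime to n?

8443771776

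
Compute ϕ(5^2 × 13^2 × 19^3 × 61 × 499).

605779948800

φ(5^2) = 5^2 − 5^1 = 25 − 5 = 20.
φ(13^2) = 13^2 − 13^1 = 169 − 13 = 156.
φ(19^3) = 19^2·(19−1) = 361·18 = 6498.
φ(61) = 61 − 1 = 60.
φ(499) = 499 − 1 = 498.
Multiply: 20 · 156 · 6498 · 60 · 498 = 605779948800.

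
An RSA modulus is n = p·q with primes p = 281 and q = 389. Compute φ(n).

108640

For distinct primes, φ(pq) = (p−1)(q−1) = 280 × 388 = 108640.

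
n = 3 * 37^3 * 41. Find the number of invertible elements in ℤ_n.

3942720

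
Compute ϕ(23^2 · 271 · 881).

120225600

φ(126299279) = 126299279 · (1 − 1/23) · (1 − 1/271) · (1 − 1/881)
       = 126299279 · 5227200/5491273 = 120225600.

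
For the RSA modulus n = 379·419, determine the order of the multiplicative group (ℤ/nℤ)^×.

φ(n) = (p − 1)(q − 1) = (379−1)(419−1) = 378·418 = 158004.

158004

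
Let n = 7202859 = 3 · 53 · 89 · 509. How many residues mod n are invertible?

φ(3) = 3 − 1 = 2.
φ(53) = 53 − 1 = 52.
φ(89) = 89 − 1 = 88.
φ(509) = 509 − 1 = 508.
Multiply: 2 · 52 · 88 · 508 = 4649216.

4649216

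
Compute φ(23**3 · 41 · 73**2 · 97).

φ(257860499311) = 257860499311 · (1 − 1/23) · (1 − 1/41) · (1 − 1/73) · (1 − 1/97)
       = 257860499311 · 6082560/6677383 = 234890219520.

234890219520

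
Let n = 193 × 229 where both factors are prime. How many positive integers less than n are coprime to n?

43776

φ(44197) = 44197 · (1 − 1/193) · (1 − 1/229)
       = 44197 · 43776/44197 = 43776.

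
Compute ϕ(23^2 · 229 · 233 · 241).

6423690240

φ(6802430573) = 6802430573 · (1 − 1/23) · (1 − 1/229) · (1 − 1/233) · (1 − 1/241)
       = 6802430573 · 279290880/295757851 = 6423690240.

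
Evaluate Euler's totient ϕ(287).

240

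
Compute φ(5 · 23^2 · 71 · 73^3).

φ(73055447515) = 73055447515 · (1 − 1/5) · (1 − 1/23) · (1 − 1/71) · (1 − 1/73)
       = 73055447515 · 443520/596045 = 54360915840.

54360915840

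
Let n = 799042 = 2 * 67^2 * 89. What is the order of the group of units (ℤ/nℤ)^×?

389136

φ(799042) = 799042 · (1 − 1/2) · (1 − 1/67) · (1 − 1/89)
       = 799042 · 5808/11926 = 389136.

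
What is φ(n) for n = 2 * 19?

φ(2) = 2 − 1 = 1.
φ(19) = 19 − 1 = 18.
φ(38) = 1 × 18 = 18.

18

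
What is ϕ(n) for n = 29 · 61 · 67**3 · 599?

φ(318697798453) = 318697798453 · (1 − 1/29) · (1 − 1/61) · (1 − 1/67) · (1 − 1/599)
       = 318697798453 · 66306240/70995277 = 297648711360.

297648711360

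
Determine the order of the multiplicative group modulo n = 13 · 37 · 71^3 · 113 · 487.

8297605370880

φ(13) = 13 − 1 = 12.
φ(37) = 37 − 1 = 36.
φ(71^3) = 71^2·(71−1) = 5041·70 = 352870.
φ(113) = 113 − 1 = 112.
φ(487) = 487 − 1 = 486.
φ(9473872315921) = 12 × 36 × 352870 × 112 × 486 = 8297605370880.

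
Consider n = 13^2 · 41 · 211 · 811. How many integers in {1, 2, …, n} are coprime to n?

1061424000

φ(13^2) = 13^2 − 13^1 = 169 − 13 = 156.
φ(41) = 41 − 1 = 40.
φ(211) = 211 − 1 = 210.
φ(811) = 811 − 1 = 810.
φ(1185697409) = 156 × 40 × 210 × 810 = 1061424000.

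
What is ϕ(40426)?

17920

40426 = 2 · 17 · 29 · 41.
φ(2) = 2 − 1 = 1.
φ(17) = 17 − 1 = 16.
φ(29) = 29 − 1 = 28.
φ(41) = 41 − 1 = 40.
Since φ is multiplicative, φ(40426) = 1 · 16 · 28 · 40 = 17920.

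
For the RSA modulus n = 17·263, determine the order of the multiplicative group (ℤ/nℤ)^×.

4192

φ(4471) = 4471 · (1 − 1/17) · (1 − 1/263)
       = 4471 · 4192/4471 = 4192.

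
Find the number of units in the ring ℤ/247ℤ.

216

247 = 13 · 19.
φ(247) = 247 · (1 − 1/13) · (1 − 1/19)
       = 247 · 216/247 = 216.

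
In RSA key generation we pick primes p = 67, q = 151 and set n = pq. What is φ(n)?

9900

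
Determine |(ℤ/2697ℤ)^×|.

Factor 2697: 2697 = 3 · 29 · 31.
φ(2697) = 2697 · (1 − 1/3) · (1 − 1/29) · (1 − 1/31)
       = 2697 · 1680/2697 = 1680.

1680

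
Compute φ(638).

280

Factor 638: 638 = 2 × 11 × 29.
φ(2) = 2 − 1 = 1.
φ(11) = 11 − 1 = 10.
φ(29) = 29 − 1 = 28.
Multiply: 1 · 10 · 28 = 280.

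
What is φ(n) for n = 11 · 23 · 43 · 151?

1386000

φ(11) = 11 − 1 = 10.
φ(23) = 23 − 1 = 22.
φ(43) = 43 − 1 = 42.
φ(151) = 151 − 1 = 150.
Since φ is multiplicative, φ(1642729) = 10 · 22 · 42 · 150 = 1386000.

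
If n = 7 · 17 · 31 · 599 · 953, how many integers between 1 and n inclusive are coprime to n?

φ(7) = 7 − 1 = 6.
φ(17) = 17 − 1 = 16.
φ(31) = 31 − 1 = 30.
φ(599) = 599 − 1 = 598.
φ(953) = 953 − 1 = 952.
Since φ is multiplicative, φ(2105854583) = 6 · 16 · 30 · 598 · 952 = 1639572480.

1639572480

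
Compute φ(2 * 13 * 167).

1992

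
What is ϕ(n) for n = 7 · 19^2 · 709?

φ(7) = 7 − 1 = 6.
φ(19^2) = 19^1·(19−1) = 19·18 = 342.
φ(709) = 709 − 1 = 708.
φ(1791643) = 6 × 342 × 708 = 1452816.

1452816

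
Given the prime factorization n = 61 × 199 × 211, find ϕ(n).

2494800

φ(61) = 61 − 1 = 60.
φ(199) = 199 − 1 = 198.
φ(211) = 211 − 1 = 210.
Multiply: 60 · 198 · 210 = 2494800.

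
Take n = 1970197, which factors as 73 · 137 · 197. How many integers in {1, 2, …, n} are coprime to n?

1919232

φ(73) = 73 − 1 = 72.
φ(137) = 137 − 1 = 136.
φ(197) = 197 − 1 = 196.
Multiply: 72 · 136 · 196 = 1919232.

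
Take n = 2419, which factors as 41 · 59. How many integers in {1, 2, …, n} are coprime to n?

2320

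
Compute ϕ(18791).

16632

Factor 18791: 18791 = 19 · 23 · 43.
φ(18791) = 18791 · (1 − 1/19) · (1 − 1/23) · (1 − 1/43)
       = 18791 · 16632/18791 = 16632.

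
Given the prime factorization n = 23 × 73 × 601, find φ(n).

950400

φ(23) = 23 − 1 = 22.
φ(73) = 73 − 1 = 72.
φ(601) = 601 − 1 = 600.
Multiply: 22 · 72 · 600 = 950400.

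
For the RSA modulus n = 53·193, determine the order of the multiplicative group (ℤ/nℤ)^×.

φ(10229) = 10229 · (1 − 1/53) · (1 − 1/193)
       = 10229 · 9984/10229 = 9984.

9984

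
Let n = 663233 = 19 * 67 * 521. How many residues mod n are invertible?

φ(663233) = 663233 · (1 − 1/19) · (1 − 1/67) · (1 − 1/521)
       = 663233 · 617760/663233 = 617760.

617760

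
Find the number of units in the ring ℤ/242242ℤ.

87120

Factor 242242: 242242 = 2 · 7 · 11^3 · 13.
φ(242242) = 242242 · (1 − 1/2) · (1 − 1/7) · (1 − 1/11) · (1 − 1/13)
       = 242242 · 720/2002 = 87120.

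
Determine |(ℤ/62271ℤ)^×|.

62271 = 3^2 · 11 · 17 · 37.
φ(62271) = 62271 · (1 − 1/3) · (1 − 1/11) · (1 − 1/17) · (1 − 1/37)
       = 62271 · 11520/20757 = 34560.

34560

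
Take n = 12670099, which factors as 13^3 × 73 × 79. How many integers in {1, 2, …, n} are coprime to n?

11389248

φ(13^3) = 13^2·(13−1) = 169·12 = 2028.
φ(73) = 73 − 1 = 72.
φ(79) = 79 − 1 = 78.
Multiply: 2028 · 72 · 78 = 11389248.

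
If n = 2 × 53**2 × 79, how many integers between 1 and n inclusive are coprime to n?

214968

φ(443822) = 443822 · (1 − 1/2) · (1 − 1/53) · (1 − 1/79)
       = 443822 · 4056/8374 = 214968.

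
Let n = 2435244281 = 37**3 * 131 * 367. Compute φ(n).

2344932720

φ(2435244281) = 2435244281 · (1 − 1/37) · (1 − 1/131) · (1 − 1/367)
       = 2435244281 · 1712880/1778849 = 2344932720.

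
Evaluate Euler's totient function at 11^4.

φ(14641) = 14641 · (1 − 1/11)
       = 14641 · 10/11 = 13310.

13310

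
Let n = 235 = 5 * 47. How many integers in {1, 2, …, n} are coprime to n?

φ(235) = 235 · (1 − 1/5) · (1 − 1/47)
       = 235 · 184/235 = 184.

184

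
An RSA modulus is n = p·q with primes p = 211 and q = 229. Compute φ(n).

47880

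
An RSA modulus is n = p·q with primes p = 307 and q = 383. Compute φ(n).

116892

φ(n) = (p − 1)(q − 1) = (307−1)(383−1) = 306·382 = 116892.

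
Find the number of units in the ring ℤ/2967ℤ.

Prime factorization: 2967 = 3 * 23 * 43.
φ(3) = 3 − 1 = 2.
φ(23) = 23 − 1 = 22.
φ(43) = 43 − 1 = 42.
Multiply: 2 · 22 · 42 = 1848.

1848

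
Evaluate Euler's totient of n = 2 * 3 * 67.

φ(402) = 402 · (1 − 1/2) · (1 − 1/3) · (1 − 1/67)
       = 402 · 132/402 = 132.

132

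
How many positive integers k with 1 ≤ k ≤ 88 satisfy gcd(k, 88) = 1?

88 = 2**3 * 11.
φ(88) = 88 · (1 − 1/2) · (1 − 1/11)
       = 88 · 10/22 = 40.

40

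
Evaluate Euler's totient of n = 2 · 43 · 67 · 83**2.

φ(39694418) = 39694418 · (1 − 1/2) · (1 − 1/43) · (1 − 1/67) · (1 − 1/83)
       = 39694418 · 227304/478246 = 18866232.

18866232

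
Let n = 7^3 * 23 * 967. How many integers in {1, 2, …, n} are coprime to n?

6248088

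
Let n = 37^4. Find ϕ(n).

1823508

φ(1874161) = 1874161 · (1 − 1/37)
       = 1874161 · 36/37 = 1823508.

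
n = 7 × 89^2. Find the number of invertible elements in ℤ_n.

46992

φ(55447) = 55447 · (1 − 1/7) · (1 − 1/89)
       = 55447 · 528/623 = 46992.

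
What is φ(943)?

943 = 23 × 41.
φ(943) = 943 · (1 − 1/23) · (1 − 1/41)
       = 943 · 880/943 = 880.

880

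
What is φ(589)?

Prime factorization: 589 = 19 · 31.
φ(589) = 589 · (1 − 1/19) · (1 − 1/31)
       = 589 · 540/589 = 540.

540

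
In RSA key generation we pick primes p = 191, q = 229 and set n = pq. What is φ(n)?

43320

For distinct primes, φ(pq) = (p−1)(q−1) = 190 × 228 = 43320.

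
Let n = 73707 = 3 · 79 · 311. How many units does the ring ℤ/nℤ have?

48360

φ(73707) = 73707 · (1 − 1/3) · (1 − 1/79) · (1 − 1/311)
       = 73707 · 48360/73707 = 48360.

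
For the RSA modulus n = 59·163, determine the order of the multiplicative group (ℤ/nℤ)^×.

9396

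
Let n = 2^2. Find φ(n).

φ(2^2) = 2^1·(2−1) = 2·1 = 2.

2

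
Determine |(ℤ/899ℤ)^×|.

840

Factor 899: 899 = 29 · 31.
φ(899) = 899 · (1 − 1/29) · (1 − 1/31)
       = 899 · 840/899 = 840.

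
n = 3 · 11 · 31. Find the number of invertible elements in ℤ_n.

600

φ(3) = 3 − 1 = 2.
φ(11) = 11 − 1 = 10.
φ(31) = 31 − 1 = 30.
Multiply: 2 · 10 · 30 = 600.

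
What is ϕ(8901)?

Factor 8901: 8901 = 3^2 · 23 · 43.
φ(8901) = 8901 · (1 − 1/3) · (1 − 1/23) · (1 − 1/43)
       = 8901 · 1848/2967 = 5544.

5544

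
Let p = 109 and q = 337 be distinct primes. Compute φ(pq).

36288

For distinct primes, φ(pq) = (p−1)(q−1) = 108 × 336 = 36288.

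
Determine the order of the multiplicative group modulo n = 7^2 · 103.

4284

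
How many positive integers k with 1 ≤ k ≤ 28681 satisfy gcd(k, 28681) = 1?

25872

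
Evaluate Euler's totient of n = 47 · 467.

21436

φ(21949) = 21949 · (1 − 1/47) · (1 − 1/467)
       = 21949 · 21436/21949 = 21436.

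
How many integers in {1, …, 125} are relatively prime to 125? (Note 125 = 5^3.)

φ(5^3) = 5^3 − 5^2 = 125 − 25 = 100.

100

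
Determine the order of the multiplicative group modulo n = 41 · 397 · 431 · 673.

4577126400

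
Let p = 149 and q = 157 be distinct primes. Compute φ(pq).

φ(23393) = 23393 · (1 − 1/149) · (1 − 1/157)
       = 23393 · 23088/23393 = 23088.

23088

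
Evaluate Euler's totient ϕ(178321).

141120

Factor 178321: 178321 = 11 × 13 × 29 × 43.
φ(11) = 11 − 1 = 10.
φ(13) = 13 − 1 = 12.
φ(29) = 29 − 1 = 28.
φ(43) = 43 − 1 = 42.
Multiply: 10 · 12 · 28 · 42 = 141120.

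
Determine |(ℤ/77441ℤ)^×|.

57024

Factor 77441: 77441 = 7 * 13 * 23 * 37.
φ(77441) = 77441 · (1 − 1/7) · (1 − 1/13) · (1 − 1/23) · (1 − 1/37)
       = 77441 · 57024/77441 = 57024.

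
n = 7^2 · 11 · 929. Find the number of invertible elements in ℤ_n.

389760

φ(7^2) = 7^2 − 7^1 = 49 − 7 = 42.
φ(11) = 11 − 1 = 10.
φ(929) = 929 − 1 = 928.
Multiply: 42 · 10 · 928 = 389760.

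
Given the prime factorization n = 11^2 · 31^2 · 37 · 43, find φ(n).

φ(11^2) = 11^1·(11−1) = 11·10 = 110.
φ(31^2) = 31^2 − 31^1 = 961 − 31 = 930.
φ(37) = 37 − 1 = 36.
φ(43) = 43 − 1 = 42.
Since φ is multiplicative, φ(185003071) = 110 · 930 · 36 · 42 = 154677600.

154677600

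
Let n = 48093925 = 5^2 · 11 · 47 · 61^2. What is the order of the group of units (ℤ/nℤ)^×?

φ(5^2) = 5^1·(5−1) = 5·4 = 20.
φ(11) = 11 − 1 = 10.
φ(47) = 47 − 1 = 46.
φ(61^2) = 61^2 − 61^1 = 3721 − 61 = 3660.
Since φ is multiplicative, φ(48093925) = 20 · 10 · 46 · 3660 = 33672000.

33672000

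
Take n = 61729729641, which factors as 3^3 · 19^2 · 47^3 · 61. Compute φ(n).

37532147040

φ(3^3) = 3^3 − 3^2 = 27 − 9 = 18.
φ(19^2) = 19^2 − 19^1 = 361 − 19 = 342.
φ(47^3) = 47^3 − 47^2 = 103823 − 2209 = 101614.
φ(61) = 61 − 1 = 60.
Since φ is multiplicative, φ(61729729641) = 18 · 342 · 101614 · 60 = 37532147040.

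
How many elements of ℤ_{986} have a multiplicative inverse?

448

First factor: 986 = 2 * 17 * 29.
φ(2) = 2 − 1 = 1.
φ(17) = 17 − 1 = 16.
φ(29) = 29 − 1 = 28.
Since φ is multiplicative, φ(986) = 1 · 16 · 28 = 448.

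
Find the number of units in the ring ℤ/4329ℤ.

2592

Prime factorization: 4329 = 3^2 · 13 · 37.
φ(3^2) = 3^1·(3−1) = 3·2 = 6.
φ(13) = 13 − 1 = 12.
φ(37) = 37 − 1 = 36.
Since φ is multiplicative, φ(4329) = 6 · 12 · 36 = 2592.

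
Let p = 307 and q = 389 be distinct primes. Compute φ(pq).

φ(pq) = (p−1)(q−1) = 306 · 388 = 118728.

118728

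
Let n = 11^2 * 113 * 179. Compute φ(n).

2192960

φ(2447467) = 2447467 · (1 − 1/11) · (1 − 1/113) · (1 − 1/179)
       = 2447467 · 199360/222497 = 2192960.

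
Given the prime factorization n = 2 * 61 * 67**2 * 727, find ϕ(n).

192622320

φ(398147366) = 398147366 · (1 − 1/2) · (1 − 1/61) · (1 − 1/67) · (1 − 1/727)
       = 398147366 · 2874960/5942498 = 192622320.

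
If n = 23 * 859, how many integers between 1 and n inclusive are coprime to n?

φ(23) = 23 − 1 = 22.
φ(859) = 859 − 1 = 858.
Since φ is multiplicative, φ(19757) = 22 · 858 = 18876.

18876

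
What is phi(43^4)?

3339294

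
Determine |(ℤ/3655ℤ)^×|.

Factor 3655: 3655 = 5 · 17 · 43.
φ(3655) = 3655 · (1 − 1/5) · (1 − 1/17) · (1 − 1/43)
       = 3655 · 2688/3655 = 2688.

2688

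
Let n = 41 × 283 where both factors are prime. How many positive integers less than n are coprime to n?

For distinct primes, φ(pq) = (p−1)(q−1) = 40 × 282 = 11280.

11280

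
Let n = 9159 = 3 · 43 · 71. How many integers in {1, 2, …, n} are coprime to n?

5880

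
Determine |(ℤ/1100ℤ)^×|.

1100 = 2^2 * 5^2 * 11.
φ(1100) = 1100 · (1 − 1/2) · (1 − 1/5) · (1 − 1/11)
       = 1100 · 40/110 = 400.

400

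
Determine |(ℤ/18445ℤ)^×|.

Factor 18445: 18445 = 5 · 7 · 17 · 31.
φ(18445) = 18445 · (1 − 1/5) · (1 − 1/7) · (1 − 1/17) · (1 − 1/31)
       = 18445 · 11520/18445 = 11520.

11520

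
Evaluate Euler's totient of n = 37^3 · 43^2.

89006904

φ(93657397) = 93657397 · (1 − 1/37) · (1 − 1/43)
       = 93657397 · 1512/1591 = 89006904.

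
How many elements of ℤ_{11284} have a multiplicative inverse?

4320

Factor 11284: 11284 = 2^2 · 7 · 13 · 31.
φ(2^2) = 2^1·(2−1) = 2·1 = 2.
φ(7) = 7 − 1 = 6.
φ(13) = 13 − 1 = 12.
φ(31) = 31 − 1 = 30.
φ(11284) = 2 × 6 × 12 × 30 = 4320.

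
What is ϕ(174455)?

126720

Prime factorization: 174455 = 5 · 23 · 37 · 41.
φ(5) = 5 − 1 = 4.
φ(23) = 23 − 1 = 22.
φ(37) = 37 − 1 = 36.
φ(41) = 41 − 1 = 40.
Multiply: 4 · 22 · 36 · 40 = 126720.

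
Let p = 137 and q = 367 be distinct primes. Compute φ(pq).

49776

φ(pq) = (p−1)(q−1) = 136 · 366 = 49776.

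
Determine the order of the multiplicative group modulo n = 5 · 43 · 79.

φ(5) = 5 − 1 = 4.
φ(43) = 43 − 1 = 42.
φ(79) = 79 − 1 = 78.
Multiply: 4 · 42 · 78 = 13104.

13104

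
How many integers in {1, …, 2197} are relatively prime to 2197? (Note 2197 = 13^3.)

φ(2197) = 2197 · (1 − 1/13)
       = 2197 · 12/13 = 2028.

2028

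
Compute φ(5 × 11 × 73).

2880

φ(5) = 5 − 1 = 4.
φ(11) = 11 − 1 = 10.
φ(73) = 73 − 1 = 72.
Multiply: 4 · 10 · 72 = 2880.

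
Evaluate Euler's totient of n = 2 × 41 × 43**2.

72240

φ(151618) = 151618 · (1 − 1/2) · (1 − 1/41) · (1 − 1/43)
       = 151618 · 1680/3526 = 72240.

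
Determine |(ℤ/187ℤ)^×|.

First factor: 187 = 11 × 17.
φ(187) = 187 · (1 − 1/11) · (1 − 1/17)
       = 187 · 160/187 = 160.

160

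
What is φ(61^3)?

φ(226981) = 226981 · (1 − 1/61)
       = 226981 · 60/61 = 223260.

223260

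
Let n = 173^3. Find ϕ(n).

φ(5177717) = 5177717 · (1 − 1/173)
       = 5177717 · 172/173 = 5147788.

5147788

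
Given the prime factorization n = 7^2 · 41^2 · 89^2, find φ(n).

φ(7^2) = 7^2 − 7^1 = 49 − 7 = 42.
φ(41^2) = 41^2 − 41^1 = 1681 − 41 = 1640.
φ(89^2) = 89^1·(89−1) = 89·88 = 7832.
Multiply: 42 · 1640 · 7832 = 539468160.

539468160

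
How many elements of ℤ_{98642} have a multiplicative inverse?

45360

98642 = 2 · 31 · 37 · 43.
φ(98642) = 98642 · (1 − 1/2) · (1 − 1/31) · (1 − 1/37) · (1 − 1/43)
       = 98642 · 45360/98642 = 45360.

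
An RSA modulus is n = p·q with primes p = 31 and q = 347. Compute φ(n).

φ(n) = (p − 1)(q − 1) = (31−1)(347−1) = 30·346 = 10380.

10380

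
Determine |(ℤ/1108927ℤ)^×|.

967680

First factor: 1108927 = 17 * 37 * 41 * 43.
φ(1108927) = 1108927 · (1 − 1/17) · (1 − 1/37) · (1 − 1/41) · (1 − 1/43)
       = 1108927 · 967680/1108927 = 967680.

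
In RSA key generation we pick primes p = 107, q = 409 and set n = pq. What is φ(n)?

For distinct primes, φ(pq) = (p−1)(q−1) = 106 × 408 = 43248.

43248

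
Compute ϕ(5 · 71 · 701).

φ(5) = 5 − 1 = 4.
φ(71) = 71 − 1 = 70.
φ(701) = 701 − 1 = 700.
Since φ is multiplicative, φ(248855) = 4 · 70 · 700 = 196000.

196000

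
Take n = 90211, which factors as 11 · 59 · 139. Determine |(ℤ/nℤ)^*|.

80040

φ(90211) = 90211 · (1 − 1/11) · (1 − 1/59) · (1 − 1/139)
       = 90211 · 80040/90211 = 80040.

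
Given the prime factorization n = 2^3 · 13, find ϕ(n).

φ(104) = 104 · (1 − 1/2) · (1 − 1/13)
       = 104 · 12/26 = 48.

48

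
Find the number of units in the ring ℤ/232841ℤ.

First factor: 232841 = 7 × 29 × 31 × 37.
φ(7) = 7 − 1 = 6.
φ(29) = 29 − 1 = 28.
φ(31) = 31 − 1 = 30.
φ(37) = 37 − 1 = 36.
Multiply: 6 · 28 · 30 · 36 = 181440.

181440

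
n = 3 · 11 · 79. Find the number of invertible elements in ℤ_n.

φ(3) = 3 − 1 = 2.
φ(11) = 11 − 1 = 10.
φ(79) = 79 − 1 = 78.
Since φ is multiplicative, φ(2607) = 2 · 10 · 78 = 1560.

1560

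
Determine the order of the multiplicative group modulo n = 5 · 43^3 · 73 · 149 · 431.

1423340674560

φ(5) = 5 − 1 = 4.
φ(43^3) = 43^3 − 43^2 = 79507 − 1849 = 77658.
φ(73) = 73 − 1 = 72.
φ(149) = 149 − 1 = 148.
φ(431) = 431 − 1 = 430.
Multiply: 4 · 77658 · 72 · 148 · 430 = 1423340674560.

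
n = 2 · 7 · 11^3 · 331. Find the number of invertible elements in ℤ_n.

φ(6167854) = 6167854 · (1 − 1/2) · (1 − 1/7) · (1 − 1/11) · (1 − 1/331)
       = 6167854 · 19800/50974 = 2395800.

2395800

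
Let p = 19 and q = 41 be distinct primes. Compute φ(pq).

720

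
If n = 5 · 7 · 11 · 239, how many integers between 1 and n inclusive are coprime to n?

57120

φ(92015) = 92015 · (1 − 1/5) · (1 − 1/7) · (1 − 1/11) · (1 − 1/239)
       = 92015 · 57120/92015 = 57120.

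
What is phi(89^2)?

φ(89^2) = 89^1·(89−1) = 89·88 = 7832.

7832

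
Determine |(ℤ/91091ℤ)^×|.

Prime factorization: 91091 = 7^2 × 11 × 13^2.
φ(91091) = 91091 · (1 − 1/7) · (1 − 1/11) · (1 − 1/13)
       = 91091 · 720/1001 = 65520.

65520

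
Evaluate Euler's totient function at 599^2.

358202

φ(599^2) = 599^2 − 599^1 = 358801 − 599 = 358202.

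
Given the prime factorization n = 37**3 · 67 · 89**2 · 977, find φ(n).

φ(26263617932567) = 26263617932567 · (1 − 1/37) · (1 − 1/67) · (1 − 1/89) · (1 − 1/977)
       = 26263617932567 · 204069888/215556487 = 24864079223808.

24864079223808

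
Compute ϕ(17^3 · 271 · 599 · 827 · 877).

φ(578426232068183) = 578426232068183 · (1 − 1/17) · (1 − 1/271) · (1 − 1/599) · (1 − 1/827) · (1 − 1/877)
       = 578426232068183 · 1869257295360/2001474851447 = 540215358359040.

540215358359040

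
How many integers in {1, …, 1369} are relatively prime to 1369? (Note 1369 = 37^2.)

φ(1369) = 1369 · (1 − 1/37)
       = 1369 · 36/37 = 1332.

1332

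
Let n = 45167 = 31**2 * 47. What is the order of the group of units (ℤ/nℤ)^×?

φ(45167) = 45167 · (1 − 1/31) · (1 − 1/47)
       = 45167 · 1380/1457 = 42780.

42780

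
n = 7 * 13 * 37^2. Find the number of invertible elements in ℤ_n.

φ(124579) = 124579 · (1 − 1/7) · (1 − 1/13) · (1 − 1/37)
       = 124579 · 2592/3367 = 95904.

95904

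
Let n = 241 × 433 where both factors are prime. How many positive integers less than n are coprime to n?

103680

φ(n) = (p − 1)(q − 1) = (241−1)(433−1) = 240·432 = 103680.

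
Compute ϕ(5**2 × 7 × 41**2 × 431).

φ(5^2) = 5^2 − 5^1 = 25 − 5 = 20.
φ(7) = 7 − 1 = 6.
φ(41^2) = 41^1·(41−1) = 41·40 = 1640.
φ(431) = 431 − 1 = 430.
φ(126789425) = 20 × 6 × 1640 × 430 = 84624000.

84624000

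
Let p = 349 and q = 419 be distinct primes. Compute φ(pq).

145464

φ(349) = 349 − 1 = 348.
φ(419) = 419 − 1 = 418.
φ(146231) = 348 × 418 = 145464.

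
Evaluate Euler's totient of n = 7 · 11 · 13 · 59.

φ(59059) = 59059 · (1 − 1/7) · (1 − 1/11) · (1 − 1/13) · (1 − 1/59)
       = 59059 · 41760/59059 = 41760.

41760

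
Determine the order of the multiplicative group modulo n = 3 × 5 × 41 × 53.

16640

φ(3) = 3 − 1 = 2.
φ(5) = 5 − 1 = 4.
φ(41) = 41 − 1 = 40.
φ(53) = 53 − 1 = 52.
Since φ is multiplicative, φ(32595) = 2 · 4 · 40 · 52 = 16640.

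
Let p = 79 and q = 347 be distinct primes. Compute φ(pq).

26988

φ(79) = 79 − 1 = 78.
φ(347) = 347 − 1 = 346.
Since φ is multiplicative, φ(27413) = 78 · 346 = 26988.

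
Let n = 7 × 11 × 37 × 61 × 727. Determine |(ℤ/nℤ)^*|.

φ(126344603) = 126344603 · (1 − 1/7) · (1 − 1/11) · (1 − 1/37) · (1 − 1/61) · (1 − 1/727)
       = 126344603 · 94089600/126344603 = 94089600.

94089600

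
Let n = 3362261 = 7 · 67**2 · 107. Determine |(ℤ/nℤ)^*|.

2812392

φ(7) = 7 − 1 = 6.
φ(67^2) = 67^1·(67−1) = 67·66 = 4422.
φ(107) = 107 − 1 = 106.
Since φ is multiplicative, φ(3362261) = 6 · 4422 · 106 = 2812392.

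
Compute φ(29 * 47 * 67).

φ(29) = 29 − 1 = 28.
φ(47) = 47 − 1 = 46.
φ(67) = 67 − 1 = 66.
Since φ is multiplicative, φ(91321) = 28 · 46 · 66 = 85008.

85008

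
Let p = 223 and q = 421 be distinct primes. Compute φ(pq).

φ(223) = 223 − 1 = 222.
φ(421) = 421 − 1 = 420.
φ(93883) = 222 × 420 = 93240.

93240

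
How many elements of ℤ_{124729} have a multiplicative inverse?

98560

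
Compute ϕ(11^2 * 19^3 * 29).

20013840

φ(24068231) = 24068231 · (1 − 1/11) · (1 − 1/19) · (1 − 1/29)
       = 24068231 · 5040/6061 = 20013840.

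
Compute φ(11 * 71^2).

49700

φ(11) = 11 − 1 = 10.
φ(71^2) = 71^1·(71−1) = 71·70 = 4970.
Since φ is multiplicative, φ(55451) = 10 · 4970 = 49700.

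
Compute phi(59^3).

201898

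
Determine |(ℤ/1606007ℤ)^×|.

1362816

Factor 1606007: 1606007 = 13**3 · 17 · 43.
φ(13^3) = 13^3 − 13^2 = 2197 − 169 = 2028.
φ(17) = 17 − 1 = 16.
φ(43) = 43 − 1 = 42.
Multiply: 2028 · 16 · 42 = 1362816.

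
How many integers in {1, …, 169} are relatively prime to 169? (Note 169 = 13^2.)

φ(13^2) = 13^2 − 13^1 = 169 − 13 = 156.

156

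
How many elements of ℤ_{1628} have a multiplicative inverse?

720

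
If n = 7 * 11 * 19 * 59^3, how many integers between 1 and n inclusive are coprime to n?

φ(300469477) = 300469477 · (1 − 1/7) · (1 − 1/11) · (1 − 1/19) · (1 − 1/59)
       = 300469477 · 62640/86317 = 218049840.

218049840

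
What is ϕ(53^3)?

φ(53^3) = 53^3 − 53^2 = 148877 − 2809 = 146068.

146068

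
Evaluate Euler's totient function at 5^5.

2500

φ(3125) = 3125 · (1 − 1/5)
       = 3125 · 4/5 = 2500.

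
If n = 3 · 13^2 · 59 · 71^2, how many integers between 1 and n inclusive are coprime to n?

φ(150791433) = 150791433 · (1 − 1/3) · (1 − 1/13) · (1 − 1/59) · (1 − 1/71)
       = 150791433 · 97440/163371 = 89937120.

89937120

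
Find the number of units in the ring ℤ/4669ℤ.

First factor: 4669 = 7 · 23 · 29.
φ(7) = 7 − 1 = 6.
φ(23) = 23 − 1 = 22.
φ(29) = 29 − 1 = 28.
Since φ is multiplicative, φ(4669) = 6 · 22 · 28 = 3696.

3696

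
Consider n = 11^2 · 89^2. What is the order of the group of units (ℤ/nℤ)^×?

φ(958441) = 958441 · (1 − 1/11) · (1 − 1/89)
       = 958441 · 880/979 = 861520.

861520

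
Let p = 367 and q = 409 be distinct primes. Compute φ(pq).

149328

For distinct primes, φ(pq) = (p−1)(q−1) = 366 × 408 = 149328.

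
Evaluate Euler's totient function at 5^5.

φ(3125) = 3125 · (1 − 1/5)
       = 3125 · 4/5 = 2500.

2500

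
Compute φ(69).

First factor: 69 = 3 × 23.
φ(3) = 3 − 1 = 2.
φ(23) = 23 − 1 = 22.
φ(69) = 2 × 22 = 44.

44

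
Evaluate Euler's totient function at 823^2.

676506

φ(677329) = 677329 · (1 − 1/823)
       = 677329 · 822/823 = 676506.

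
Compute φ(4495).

3360

4495 = 5 · 29 · 31.
φ(5) = 5 − 1 = 4.
φ(29) = 29 − 1 = 28.
φ(31) = 31 − 1 = 30.
Multiply: 4 · 28 · 30 = 3360.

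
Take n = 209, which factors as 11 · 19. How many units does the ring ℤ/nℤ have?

180

φ(11) = 11 − 1 = 10.
φ(19) = 19 − 1 = 18.
Since φ is multiplicative, φ(209) = 10 · 18 = 180.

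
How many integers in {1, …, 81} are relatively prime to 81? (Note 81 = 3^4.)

φ(3^4) = 3^4 − 3^3 = 81 − 27 = 54.

54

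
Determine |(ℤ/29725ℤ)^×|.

22400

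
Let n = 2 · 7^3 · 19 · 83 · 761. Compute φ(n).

329797440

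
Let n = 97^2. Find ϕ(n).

φ(9409) = 9409 · (1 − 1/97)
       = 9409 · 96/97 = 9312.

9312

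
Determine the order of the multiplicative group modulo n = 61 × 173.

10320

φ(61) = 61 − 1 = 60.
φ(173) = 173 − 1 = 172.
Multiply: 60 · 172 = 10320.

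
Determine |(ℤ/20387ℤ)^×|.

18144

First factor: 20387 = 19 * 29 * 37.
φ(20387) = 20387 · (1 − 1/19) · (1 − 1/29) · (1 − 1/37)
       = 20387 · 18144/20387 = 18144.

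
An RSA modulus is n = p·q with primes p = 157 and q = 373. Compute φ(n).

φ(157) = 157 − 1 = 156.
φ(373) = 373 − 1 = 372.
Multiply: 156 · 372 = 58032.

58032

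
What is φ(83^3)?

564898

φ(83^3) = 83^2·(83−1) = 6889·82 = 564898.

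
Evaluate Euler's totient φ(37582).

16632

First factor: 37582 = 2 · 19 · 23 · 43.
φ(2) = 2 − 1 = 1.
φ(19) = 19 − 1 = 18.
φ(23) = 23 − 1 = 22.
φ(43) = 43 − 1 = 42.
Multiply: 1 · 18 · 22 · 42 = 16632.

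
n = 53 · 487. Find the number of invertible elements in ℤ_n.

25272

φ(53) = 53 − 1 = 52.
φ(487) = 487 − 1 = 486.
φ(25811) = 52 × 486 = 25272.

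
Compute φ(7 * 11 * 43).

2520

φ(3311) = 3311 · (1 − 1/7) · (1 − 1/11) · (1 − 1/43)
       = 3311 · 2520/3311 = 2520.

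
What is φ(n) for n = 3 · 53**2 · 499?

φ(3) = 3 − 1 = 2.
φ(53^2) = 53^1·(53−1) = 53·52 = 2756.
φ(499) = 499 − 1 = 498.
Multiply: 2 · 2756 · 498 = 2744976.

2744976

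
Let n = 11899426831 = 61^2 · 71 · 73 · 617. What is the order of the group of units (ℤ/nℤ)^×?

11362982400

φ(61^2) = 61^1·(61−1) = 61·60 = 3660.
φ(71) = 71 − 1 = 70.
φ(73) = 73 − 1 = 72.
φ(617) = 617 − 1 = 616.
Multiply: 3660 · 70 · 72 · 616 = 11362982400.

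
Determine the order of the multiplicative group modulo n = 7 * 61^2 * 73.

1581120

φ(1901431) = 1901431 · (1 − 1/7) · (1 − 1/61) · (1 − 1/73)
       = 1901431 · 25920/31171 = 1581120.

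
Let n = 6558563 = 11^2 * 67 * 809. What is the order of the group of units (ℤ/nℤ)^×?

φ(11^2) = 11^1·(11−1) = 11·10 = 110.
φ(67) = 67 − 1 = 66.
φ(809) = 809 − 1 = 808.
Since φ is multiplicative, φ(6558563) = 110 · 66 · 808 = 5866080.

5866080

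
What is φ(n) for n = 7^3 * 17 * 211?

φ(1230341) = 1230341 · (1 − 1/7) · (1 − 1/17) · (1 − 1/211)
       = 1230341 · 20160/25109 = 987840.

987840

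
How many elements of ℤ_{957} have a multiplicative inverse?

560

Prime factorization: 957 = 3 · 11 · 29.
φ(3) = 3 − 1 = 2.
φ(11) = 11 − 1 = 10.
φ(29) = 29 − 1 = 28.
φ(957) = 2 × 10 × 28 = 560.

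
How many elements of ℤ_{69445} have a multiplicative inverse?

48384

69445 = 5 · 17 · 19 · 43.
φ(69445) = 69445 · (1 − 1/5) · (1 − 1/17) · (1 − 1/19) · (1 − 1/43)
       = 69445 · 48384/69445 = 48384.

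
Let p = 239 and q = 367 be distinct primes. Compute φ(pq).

For distinct primes, φ(pq) = (p−1)(q−1) = 238 × 366 = 87108.

87108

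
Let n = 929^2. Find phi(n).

φ(929^2) = 929^1·(929−1) = 929·928 = 862112.

862112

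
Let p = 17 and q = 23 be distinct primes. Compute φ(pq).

352

φ(17) = 17 − 1 = 16.
φ(23) = 23 − 1 = 22.
Multiply: 16 · 22 = 352.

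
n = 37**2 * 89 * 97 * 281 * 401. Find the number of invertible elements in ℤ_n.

φ(37^2) = 37^2 − 37^1 = 1369 − 37 = 1332.
φ(89) = 89 − 1 = 88.
φ(97) = 97 − 1 = 96.
φ(281) = 281 − 1 = 280.
φ(401) = 401 − 1 = 400.
φ(1331729074937) = 1332 × 88 × 96 × 280 × 400 = 1260306432000.

1260306432000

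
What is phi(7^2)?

42

φ(7^2) = 7^2 − 7^1 = 49 − 7 = 42.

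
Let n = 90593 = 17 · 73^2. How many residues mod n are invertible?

84096

φ(17) = 17 − 1 = 16.
φ(73^2) = 73^1·(73−1) = 73·72 = 5256.
φ(90593) = 16 × 5256 = 84096.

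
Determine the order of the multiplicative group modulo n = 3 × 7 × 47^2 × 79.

φ(3664731) = 3664731 · (1 − 1/3) · (1 − 1/7) · (1 − 1/47) · (1 − 1/79)
       = 3664731 · 43056/77973 = 2023632.

2023632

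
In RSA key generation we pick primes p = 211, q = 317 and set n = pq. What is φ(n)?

66360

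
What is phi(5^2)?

φ(5^2) = 5^1·(5−1) = 5·4 = 20.

20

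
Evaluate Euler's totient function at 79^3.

φ(79^3) = 79^3 − 79^2 = 493039 − 6241 = 486798.

486798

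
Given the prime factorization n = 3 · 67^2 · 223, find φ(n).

1963368

φ(3) = 3 − 1 = 2.
φ(67^2) = 67^2 − 67^1 = 4489 − 67 = 4422.
φ(223) = 223 − 1 = 222.
Multiply: 2 · 4422 · 222 = 1963368.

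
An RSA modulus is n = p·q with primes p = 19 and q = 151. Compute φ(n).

φ(pq) = (p−1)(q−1) = 18 · 150 = 2700.

2700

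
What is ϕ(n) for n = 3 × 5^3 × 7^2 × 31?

252000

φ(3) = 3 − 1 = 2.
φ(5^3) = 5^3 − 5^2 = 125 − 25 = 100.
φ(7^2) = 7^2 − 7^1 = 49 − 7 = 42.
φ(31) = 31 − 1 = 30.
Multiply: 2 · 100 · 42 · 30 = 252000.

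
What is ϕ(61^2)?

3660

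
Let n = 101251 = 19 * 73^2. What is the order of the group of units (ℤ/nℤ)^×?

94608

φ(19) = 19 − 1 = 18.
φ(73^2) = 73^2 − 73^1 = 5329 − 73 = 5256.
Multiply: 18 · 5256 = 94608.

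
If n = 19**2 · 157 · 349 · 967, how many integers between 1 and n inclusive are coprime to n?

17935235136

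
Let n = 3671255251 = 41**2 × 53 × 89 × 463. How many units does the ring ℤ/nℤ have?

3467143680

φ(3671255251) = 3671255251 · (1 − 1/41) · (1 − 1/53) · (1 − 1/89) · (1 − 1/463)
       = 3671255251 · 84564480/89542811 = 3467143680.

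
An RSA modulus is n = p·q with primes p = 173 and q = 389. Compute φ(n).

66736

φ(67297) = 67297 · (1 − 1/173) · (1 − 1/389)
       = 67297 · 66736/67297 = 66736.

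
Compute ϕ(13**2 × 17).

2496

φ(13^2) = 13^2 − 13^1 = 169 − 13 = 156.
φ(17) = 17 − 1 = 16.
φ(2873) = 156 × 16 = 2496.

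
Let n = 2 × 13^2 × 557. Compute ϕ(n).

86736

φ(2) = 2 − 1 = 1.
φ(13^2) = 13^1·(13−1) = 13·12 = 156.
φ(557) = 557 − 1 = 556.
Since φ is multiplicative, φ(188266) = 1 · 156 · 556 = 86736.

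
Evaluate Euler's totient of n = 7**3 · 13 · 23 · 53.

φ(7^3) = 7^3 − 7^2 = 343 − 49 = 294.
φ(13) = 13 − 1 = 12.
φ(23) = 23 − 1 = 22.
φ(53) = 53 − 1 = 52.
φ(5435521) = 294 × 12 × 22 × 52 = 4036032.

4036032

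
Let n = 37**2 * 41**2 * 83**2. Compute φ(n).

φ(15853579921) = 15853579921 · (1 − 1/37) · (1 − 1/41) · (1 − 1/83)
       = 15853579921 · 118080/125911 = 14867570880.

14867570880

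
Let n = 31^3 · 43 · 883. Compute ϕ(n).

φ(1131134479) = 1131134479 · (1 − 1/31) · (1 − 1/43) · (1 − 1/883)
       = 1131134479 · 1111320/1177039 = 1067978520.

1067978520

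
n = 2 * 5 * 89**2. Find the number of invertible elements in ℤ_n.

31328

φ(79210) = 79210 · (1 − 1/2) · (1 − 1/5) · (1 − 1/89)
       = 79210 · 352/890 = 31328.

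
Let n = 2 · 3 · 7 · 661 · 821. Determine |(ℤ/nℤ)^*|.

6494400

φ(22792602) = 22792602 · (1 − 1/2) · (1 − 1/3) · (1 − 1/7) · (1 − 1/661) · (1 − 1/821)
       = 22792602 · 6494400/22792602 = 6494400.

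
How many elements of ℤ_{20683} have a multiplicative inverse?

18144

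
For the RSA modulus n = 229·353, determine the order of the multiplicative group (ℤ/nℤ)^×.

80256

φ(n) = (p − 1)(q − 1) = (229−1)(353−1) = 228·352 = 80256.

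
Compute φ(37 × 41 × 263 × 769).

289751040

φ(37) = 37 − 1 = 36.
φ(41) = 41 − 1 = 40.
φ(263) = 263 − 1 = 262.
φ(769) = 769 − 1 = 768.
Since φ is multiplicative, φ(306808699) = 36 · 40 · 262 · 768 = 289751040.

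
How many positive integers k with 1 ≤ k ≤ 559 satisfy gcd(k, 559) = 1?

Factor 559: 559 = 13 · 43.
φ(13) = 13 − 1 = 12.
φ(43) = 43 − 1 = 42.
Since φ is multiplicative, φ(559) = 12 · 42 = 504.

504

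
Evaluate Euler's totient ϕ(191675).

128000

First factor: 191675 = 5^2 · 11 · 17 · 41.
φ(5^2) = 5^1·(5−1) = 5·4 = 20.
φ(11) = 11 − 1 = 10.
φ(17) = 17 − 1 = 16.
φ(41) = 41 − 1 = 40.
Multiply: 20 · 10 · 16 · 40 = 128000.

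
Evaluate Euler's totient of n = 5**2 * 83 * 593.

970880

φ(1230475) = 1230475 · (1 − 1/5) · (1 − 1/83) · (1 − 1/593)
       = 1230475 · 194176/246095 = 970880.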